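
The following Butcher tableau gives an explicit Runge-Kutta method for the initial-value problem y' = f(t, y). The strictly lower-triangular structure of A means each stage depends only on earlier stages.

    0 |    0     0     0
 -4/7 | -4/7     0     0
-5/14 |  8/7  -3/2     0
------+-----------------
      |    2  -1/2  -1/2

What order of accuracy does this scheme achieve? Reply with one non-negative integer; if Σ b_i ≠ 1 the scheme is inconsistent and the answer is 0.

1

b = (2, -1/2, -1/2)
c = (0, -4/7, -5/14)
Ac = (0, 0, 6/7)
Σ b_i: 2·1 + (-1/2)·1 + (-1/2)·1 = 1 ✓
b·c: (-1/2)·(-4/7) + (-1/2)·(-5/14) = 13/28 ≠ 1/2 ⇒ order 1.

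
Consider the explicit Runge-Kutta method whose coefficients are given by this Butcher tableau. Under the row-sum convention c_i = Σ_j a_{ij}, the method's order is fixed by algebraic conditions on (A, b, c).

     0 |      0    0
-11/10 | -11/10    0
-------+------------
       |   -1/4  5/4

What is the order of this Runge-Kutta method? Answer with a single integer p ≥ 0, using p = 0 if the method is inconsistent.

b = (-1/4, 5/4)
c = (0, -11/10)
Σ b_i: (-1/4)·1 + 5/4·1 = 1 ✓
b·c: 5/4·(-11/10) = -11/8 ≠ 1/2 ⇒ order 1.

1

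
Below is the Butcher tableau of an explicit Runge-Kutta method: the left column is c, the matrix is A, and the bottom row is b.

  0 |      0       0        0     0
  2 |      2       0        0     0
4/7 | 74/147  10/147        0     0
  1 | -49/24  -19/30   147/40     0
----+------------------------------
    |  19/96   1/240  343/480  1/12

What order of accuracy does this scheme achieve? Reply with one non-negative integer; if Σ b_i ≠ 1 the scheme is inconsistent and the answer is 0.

4

b = (19/96, 1/240, 343/480, 1/12)
c = (0, 2, 4/7, 1)
Ac = (0, 0, 20/147, 5/6)
Σ b_i: 19/96·1 + 1/240·1 + 343/480·1 + 1/12·1 = 1 ✓
b·c: 1/240·2 + 343/480·4/7 + 1/12·1 = 1/2 ✓
b·c²: 1/240·4 + 343/480·16/49 + 1/12·1 = 1/3 ✓
b·Ac: 343/480·20/147 + 1/12·5/6 = 1/6 ✓
b·c³: 1/240·8 + 343/480·64/343 + 1/12·1 = 1/4 ✓
b·(c∘Ac): 343/480·80/1029 + 1/12·5/6 = 1/8 ✓
b·Ac²: 343/480·40/147 + 1/12·(-4/3) = 1/12 ✓
b·A²c: 1/12·1/2 = 1/24 ✓; 4 stages ⇒ order 4.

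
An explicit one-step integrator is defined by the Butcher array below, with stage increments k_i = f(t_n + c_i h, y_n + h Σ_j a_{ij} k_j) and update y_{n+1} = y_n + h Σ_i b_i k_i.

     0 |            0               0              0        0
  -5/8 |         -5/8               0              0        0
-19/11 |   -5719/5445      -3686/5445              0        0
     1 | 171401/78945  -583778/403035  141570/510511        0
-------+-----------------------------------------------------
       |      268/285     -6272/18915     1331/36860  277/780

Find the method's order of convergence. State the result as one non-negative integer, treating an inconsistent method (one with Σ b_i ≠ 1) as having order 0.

b = (268/285, -6272/18915, 1331/36860, 277/780)
c = (0, -5/8, -19/11, 1)
Ac = (0, 0, 1843/4356, 1417/3324)
Σ b_i: 268/285·1 + (-6272/18915)·1 + 1331/36860·1 + 277/780·1 = 1 ✓
b·c: (-6272/18915)·(-5/8) + 1331/36860·(-19/11) + 277/780·1 = 1/2 ✓
b·c²: (-6272/18915)·25/64 + 1331/36860·361/121 + 277/780·1 = 1/3 ✓
b·Ac: 1331/36860·1843/4356 + 277/780·1417/3324 = 1/6 ✓
b·c³: (-6272/18915)·(-125/512) + 1331/36860·(-6859/1331) + 277/780·1 = 1/4 ✓
b·(c∘Ac): 1331/36860·(-35017/47916) + 277/780·1417/3324 = 1/8 ✓
b·Ac²: 1331/36860·(-9215/34848) + 277/780·6955/26592 = 1/12 ✓
b·A²c: 277/780·65/554 = 1/24 ✓; 4 stages ⇒ order 4.

4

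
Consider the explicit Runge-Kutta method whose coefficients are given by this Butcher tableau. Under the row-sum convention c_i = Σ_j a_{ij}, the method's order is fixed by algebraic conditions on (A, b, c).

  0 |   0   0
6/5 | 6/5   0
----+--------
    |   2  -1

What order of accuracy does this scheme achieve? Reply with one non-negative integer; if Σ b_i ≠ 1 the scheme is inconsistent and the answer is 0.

1

b = (2, -1)
c = (0, 6/5)
Σ b_i: 2·1 + (-1)·1 = 1 ✓
b·c: (-1)·6/5 = -6/5 ≠ 1/2 ⇒ order 1.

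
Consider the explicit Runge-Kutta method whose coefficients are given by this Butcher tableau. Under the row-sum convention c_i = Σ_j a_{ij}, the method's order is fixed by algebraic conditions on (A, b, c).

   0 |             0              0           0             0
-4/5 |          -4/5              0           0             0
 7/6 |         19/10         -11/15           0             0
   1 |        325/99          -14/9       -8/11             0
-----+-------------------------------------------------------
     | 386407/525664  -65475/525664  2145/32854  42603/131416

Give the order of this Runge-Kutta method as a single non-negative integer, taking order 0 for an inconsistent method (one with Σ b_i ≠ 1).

3

b = (386407/525664, -65475/525664, 2145/32854, 42603/131416)
c = (0, -4/5, 7/6, 1)
Ac = (0, 0, 44/75, 196/495)
Σ b_i: 386407/525664·1 + (-65475/525664)·1 + 2145/32854·1 + 42603/131416·1 = 1 ✓
b·c: (-65475/525664)·(-4/5) + 2145/32854·7/6 + 42603/131416·1 = 1/2 ✓
b·c²: (-65475/525664)·16/25 + 2145/32854·49/36 + 42603/131416·1 = 1/3 ✓
b·Ac: 2145/32854·44/75 + 42603/131416·196/495 = 1/6 ✓
b·c³: (-65475/525664)·(-64/125) + 2145/32854·343/216 + 42603/131416·1 = 5814767/11827440 ≠ 1/4 ⇒ order 3.
b·(c∘Ac): 2145/32854·154/225 + 42603/131416·196/495 = 28427/164270 ≠ 1/8
b·Ac²: 2145/32854·(-176/375) + 42603/131416·(-546/275) = -221533/328540 ≠ 1/12
b·A²c: 42603/131416·(-32/75) = -56804/410675 ≠ 1/24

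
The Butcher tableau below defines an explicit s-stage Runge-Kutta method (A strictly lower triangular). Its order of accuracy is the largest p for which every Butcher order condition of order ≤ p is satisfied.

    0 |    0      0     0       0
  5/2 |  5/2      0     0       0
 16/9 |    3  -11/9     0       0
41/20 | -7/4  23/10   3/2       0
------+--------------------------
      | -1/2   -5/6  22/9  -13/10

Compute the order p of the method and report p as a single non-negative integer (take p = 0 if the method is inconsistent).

b = (-1/2, -5/6, 22/9, -13/10)
c = (0, 5/2, 16/9, 41/20)
Ac = (0, 0, -55/18, 101/12)
Σ b_i: (-1/2)·1 + (-5/6)·1 + 22/9·1 + (-13/10)·1 = -17/90 ≠ 1 ⇒ order 0.

0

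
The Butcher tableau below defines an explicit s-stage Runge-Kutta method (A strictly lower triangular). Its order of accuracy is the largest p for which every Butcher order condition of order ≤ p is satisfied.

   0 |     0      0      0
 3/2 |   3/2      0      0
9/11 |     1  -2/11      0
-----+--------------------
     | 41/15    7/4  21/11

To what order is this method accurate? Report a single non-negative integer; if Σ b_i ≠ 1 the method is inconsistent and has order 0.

0

b = (41/15, 7/4, 21/11)
c = (0, 3/2, 9/11)
Ac = (0, 0, -3/11)
Σ b_i: 41/15·1 + 7/4·1 + 21/11·1 = 4219/660 ≠ 1 ⇒ order 0.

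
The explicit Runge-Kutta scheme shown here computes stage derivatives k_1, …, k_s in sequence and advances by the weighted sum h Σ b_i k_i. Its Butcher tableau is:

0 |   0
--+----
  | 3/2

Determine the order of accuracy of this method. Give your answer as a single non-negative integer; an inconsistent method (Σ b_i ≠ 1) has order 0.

b = (3/2)
c = (0)
Σ b_i: 3/2·1 = 3/2 ≠ 1 ⇒ order 0.

0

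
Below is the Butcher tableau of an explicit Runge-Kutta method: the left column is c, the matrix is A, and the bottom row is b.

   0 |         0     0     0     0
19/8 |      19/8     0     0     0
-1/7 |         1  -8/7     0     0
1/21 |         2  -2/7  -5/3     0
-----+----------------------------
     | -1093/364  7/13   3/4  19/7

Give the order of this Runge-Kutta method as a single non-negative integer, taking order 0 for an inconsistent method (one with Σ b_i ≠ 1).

b = (-1093/364, 7/13, 3/4, 19/7)
c = (0, 19/8, -1/7, 1/21)
Ac = (0, 0, -19/7, -37/84)
Σ b_i: (-1093/364)·1 + 7/13·1 + 3/4·1 + 19/7·1 = 1 ✓
b·c: 7/13·19/8 + 3/4·(-1/7) + 19/7·1/21 = 19889/15288 ≠ 1/2 ⇒ order 1.

1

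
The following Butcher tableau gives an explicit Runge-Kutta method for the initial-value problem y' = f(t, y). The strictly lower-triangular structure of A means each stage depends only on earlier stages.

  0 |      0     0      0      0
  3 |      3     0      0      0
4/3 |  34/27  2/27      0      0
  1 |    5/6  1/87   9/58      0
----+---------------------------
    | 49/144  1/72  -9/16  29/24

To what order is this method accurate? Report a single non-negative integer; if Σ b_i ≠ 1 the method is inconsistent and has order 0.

b = (49/144, 1/72, -9/16, 29/24)
c = (0, 3, 4/3, 1)
Ac = (0, 0, 2/9, 7/29)
Σ b_i: 49/144·1 + 1/72·1 + (-9/16)·1 + 29/24·1 = 1 ✓
b·c: 1/72·3 + (-9/16)·4/3 + 29/24·1 = 1/2 ✓
b·c²: 1/72·9 + (-9/16)·16/9 + 29/24·1 = 1/3 ✓
b·Ac: (-9/16)·2/9 + 29/24·7/29 = 1/6 ✓
b·c³: 1/72·27 + (-9/16)·64/27 + 29/24·1 = 1/4 ✓
b·(c∘Ac): (-9/16)·8/27 + 29/24·7/29 = 1/8 ✓
b·Ac²: (-9/16)·2/3 + 29/24·11/29 = 1/12 ✓
b·A²c: 29/24·1/29 = 1/24 ✓; 4 stages ⇒ order 4.

4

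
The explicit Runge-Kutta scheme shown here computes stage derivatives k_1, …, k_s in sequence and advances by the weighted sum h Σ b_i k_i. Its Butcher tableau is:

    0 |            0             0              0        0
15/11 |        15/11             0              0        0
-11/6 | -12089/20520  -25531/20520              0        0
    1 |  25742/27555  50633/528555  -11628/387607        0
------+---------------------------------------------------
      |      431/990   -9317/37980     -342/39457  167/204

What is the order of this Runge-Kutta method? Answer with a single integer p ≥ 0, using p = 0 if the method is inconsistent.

4

b = (431/990, -9317/37980, -342/39457, 167/204)
c = (0, 15/11, -11/6, 1)
Ac = (0, 0, -2321/1368, 31/167)
Σ b_i: 431/990·1 + (-9317/37980)·1 + (-342/39457)·1 + 167/204·1 = 1 ✓
b·c: (-9317/37980)·15/11 + (-342/39457)·(-11/6) + 167/204·1 = 1/2 ✓
b·c²: (-9317/37980)·225/121 + (-342/39457)·121/36 + 167/204·1 = 1/3 ✓
b·Ac: (-342/39457)·(-2321/1368) + 167/204·31/167 = 1/6 ✓
b·c³: (-9317/37980)·3375/1331 + (-342/39457)·(-1331/216) + 167/204·1 = 1/4 ✓
b·(c∘Ac): (-342/39457)·25531/8208 + 167/204·31/167 = 1/8 ✓
b·Ac²: (-342/39457)·(-1055/456) + 167/204·142/1837 = 1/12 ✓
b·A²c: 167/204·17/334 = 1/24 ✓; 4 stages ⇒ order 4.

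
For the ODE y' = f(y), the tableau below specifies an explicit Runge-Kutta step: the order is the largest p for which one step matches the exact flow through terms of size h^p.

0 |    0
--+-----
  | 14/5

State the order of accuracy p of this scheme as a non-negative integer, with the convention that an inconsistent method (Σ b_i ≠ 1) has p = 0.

b = (14/5)
c = (0)
Σ b_i: 14/5·1 = 14/5 ≠ 1 ⇒ order 0.

0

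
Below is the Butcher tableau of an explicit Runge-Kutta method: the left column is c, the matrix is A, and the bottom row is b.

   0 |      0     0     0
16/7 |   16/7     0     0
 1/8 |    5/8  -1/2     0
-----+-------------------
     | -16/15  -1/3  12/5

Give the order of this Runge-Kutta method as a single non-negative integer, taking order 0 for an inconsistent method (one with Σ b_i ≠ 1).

b = (-16/15, -1/3, 12/5)
c = (0, 16/7, 1/8)
Ac = (0, 0, -8/7)
Σ b_i: (-16/15)·1 + (-1/3)·1 + 12/5·1 = 1 ✓
b·c: (-1/3)·16/7 + 12/5·1/8 = -97/210 ≠ 1/2 ⇒ order 1.

1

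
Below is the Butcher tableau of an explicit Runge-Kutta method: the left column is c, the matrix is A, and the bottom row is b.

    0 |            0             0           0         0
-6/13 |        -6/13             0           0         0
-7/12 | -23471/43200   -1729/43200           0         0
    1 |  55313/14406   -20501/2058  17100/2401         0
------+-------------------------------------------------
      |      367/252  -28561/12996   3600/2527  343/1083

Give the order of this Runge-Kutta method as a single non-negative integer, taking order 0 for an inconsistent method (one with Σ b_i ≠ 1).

4

b = (367/252, -28561/12996, 3600/2527, 343/1083)
c = (0, -6/13, -7/12, 1)
Ac = (0, 0, 133/7200, 152/343)
Σ b_i: 367/252·1 + (-28561/12996)·1 + 3600/2527·1 + 343/1083·1 = 1 ✓
b·c: (-28561/12996)·(-6/13) + 3600/2527·(-7/12) + 343/1083·1 = 1/2 ✓
b·c²: (-28561/12996)·36/169 + 3600/2527·49/144 + 343/1083·1 = 1/3 ✓
b·Ac: 3600/2527·133/7200 + 343/1083·152/343 = 1/6 ✓
b·c³: (-28561/12996)·(-216/2197) + 3600/2527·(-343/1728) + 343/1083·1 = 1/4 ✓
b·(c∘Ac): 3600/2527·(-931/86400) + 343/1083·152/343 = 1/8 ✓
b·Ac²: 3600/2527·(-133/15600) + 343/1083·5377/17836 = 1/12 ✓
b·A²c: 343/1083·361/2744 = 1/24 ✓; 4 stages ⇒ order 4.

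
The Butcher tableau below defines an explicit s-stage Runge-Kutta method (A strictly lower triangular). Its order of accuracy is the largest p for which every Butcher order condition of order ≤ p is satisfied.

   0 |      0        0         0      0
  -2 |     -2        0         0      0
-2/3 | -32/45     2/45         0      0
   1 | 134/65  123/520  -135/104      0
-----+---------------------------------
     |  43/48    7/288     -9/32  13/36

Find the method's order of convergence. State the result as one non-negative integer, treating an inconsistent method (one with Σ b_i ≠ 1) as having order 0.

b = (43/48, 7/288, -9/32, 13/36)
c = (0, -2, -2/3, 1)
Ac = (0, 0, -4/45, 51/130)
Σ b_i: 43/48·1 + 7/288·1 + (-9/32)·1 + 13/36·1 = 1 ✓
b·c: 7/288·(-2) + (-9/32)·(-2/3) + 13/36·1 = 1/2 ✓
b·c²: 7/288·4 + (-9/32)·4/9 + 13/36·1 = 1/3 ✓
b·Ac: (-9/32)·(-4/45) + 13/36·51/130 = 1/6 ✓
b·c³: 7/288·(-8) + (-9/32)·(-8/27) + 13/36·1 = 1/4 ✓
b·(c∘Ac): (-9/32)·8/135 + 13/36·51/130 = 1/8 ✓
b·Ac²: (-9/32)·8/45 + 13/36·24/65 = 1/12 ✓
b·A²c: 13/36·3/26 = 1/24 ✓; 4 stages ⇒ order 4.

4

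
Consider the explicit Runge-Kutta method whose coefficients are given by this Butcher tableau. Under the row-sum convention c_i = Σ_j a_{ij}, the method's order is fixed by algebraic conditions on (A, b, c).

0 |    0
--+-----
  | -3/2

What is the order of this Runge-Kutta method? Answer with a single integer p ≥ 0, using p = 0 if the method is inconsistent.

b = (-3/2)
c = (0)
Σ b_i: (-3/2)·1 = -3/2 ≠ 1 ⇒ order 0.

0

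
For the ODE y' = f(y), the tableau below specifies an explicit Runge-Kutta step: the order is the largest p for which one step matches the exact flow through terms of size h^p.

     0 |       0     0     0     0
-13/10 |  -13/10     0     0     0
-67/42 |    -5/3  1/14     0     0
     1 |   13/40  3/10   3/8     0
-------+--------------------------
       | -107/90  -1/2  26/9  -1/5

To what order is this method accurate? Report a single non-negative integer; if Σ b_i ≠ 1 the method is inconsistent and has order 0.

b = (-107/90, -1/2, 26/9, -1/5)
c = (0, -13/10, -67/42, 1)
Ac = (0, 0, -13/140, -2767/2800)
Σ b_i: (-107/90)·1 + (-1/2)·1 + 26/9·1 + (-1/5)·1 = 1 ✓
b·c: (-1/2)·(-13/10) + 26/9·(-67/42) + (-1/5)·1 = -15719/3780 ≠ 1/2 ⇒ order 1.

1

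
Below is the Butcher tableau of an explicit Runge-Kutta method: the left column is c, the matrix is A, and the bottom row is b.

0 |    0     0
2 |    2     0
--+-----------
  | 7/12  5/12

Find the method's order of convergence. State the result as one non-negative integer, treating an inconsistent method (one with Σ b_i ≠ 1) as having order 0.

b = (7/12, 5/12)
c = (0, 2)
Σ b_i: 7/12·1 + 5/12·1 = 1 ✓
b·c: 5/12·2 = 5/6 ≠ 1/2 ⇒ order 1.

1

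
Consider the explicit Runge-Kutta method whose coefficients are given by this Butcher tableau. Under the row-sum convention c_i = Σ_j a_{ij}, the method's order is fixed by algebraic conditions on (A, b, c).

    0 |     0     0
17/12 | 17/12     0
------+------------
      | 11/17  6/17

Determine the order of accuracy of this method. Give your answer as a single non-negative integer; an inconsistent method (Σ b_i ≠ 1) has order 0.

b = (11/17, 6/17)
c = (0, 17/12)
Σ b_i: 11/17·1 + 6/17·1 = 1 ✓
b·c: 6/17·17/12 = 1/2 ✓; 2 stages ⇒ order 2.

2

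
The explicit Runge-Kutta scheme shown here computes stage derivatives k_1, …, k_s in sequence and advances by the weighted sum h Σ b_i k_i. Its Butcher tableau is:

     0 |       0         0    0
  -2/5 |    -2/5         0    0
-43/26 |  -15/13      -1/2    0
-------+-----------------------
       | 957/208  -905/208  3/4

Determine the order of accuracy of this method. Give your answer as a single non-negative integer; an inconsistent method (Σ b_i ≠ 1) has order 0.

2

b = (957/208, -905/208, 3/4)
c = (0, -2/5, -43/26)
Ac = (0, 0, 1/5)
Σ b_i: 957/208·1 + (-905/208)·1 + 3/4·1 = 1 ✓
b·c: (-905/208)·(-2/5) + 3/4·(-43/26) = 1/2 ✓
b·c²: (-905/208)·4/25 + 3/4·1849/676 = 18323/13520 ≠ 1/3 ⇒ order 2.
b·Ac: 3/4·1/5 = 3/20 ≠ 1/6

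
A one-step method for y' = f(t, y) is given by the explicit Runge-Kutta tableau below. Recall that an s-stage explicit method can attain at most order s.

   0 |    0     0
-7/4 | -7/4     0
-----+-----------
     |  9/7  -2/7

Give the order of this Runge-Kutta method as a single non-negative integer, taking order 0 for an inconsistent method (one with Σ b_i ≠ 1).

b = (9/7, -2/7)
c = (0, -7/4)
Σ b_i: 9/7·1 + (-2/7)·1 = 1 ✓
b·c: (-2/7)·(-7/4) = 1/2 ✓; 2 stages ⇒ order 2.

2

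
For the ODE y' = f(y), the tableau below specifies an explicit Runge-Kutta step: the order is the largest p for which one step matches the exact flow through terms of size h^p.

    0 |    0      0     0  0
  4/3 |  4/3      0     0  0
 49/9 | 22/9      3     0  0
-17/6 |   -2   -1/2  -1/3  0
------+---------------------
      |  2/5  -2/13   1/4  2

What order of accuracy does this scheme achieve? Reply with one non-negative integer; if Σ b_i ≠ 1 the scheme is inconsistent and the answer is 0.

b = (2/5, -2/13, 1/4, 2)
c = (0, 4/3, 49/9, -17/6)
Ac = (0, 0, 4, -67/27)
Σ b_i: 2/5·1 + (-2/13)·1 + 1/4·1 + 2·1 = 649/260 ≠ 1 ⇒ order 0.

0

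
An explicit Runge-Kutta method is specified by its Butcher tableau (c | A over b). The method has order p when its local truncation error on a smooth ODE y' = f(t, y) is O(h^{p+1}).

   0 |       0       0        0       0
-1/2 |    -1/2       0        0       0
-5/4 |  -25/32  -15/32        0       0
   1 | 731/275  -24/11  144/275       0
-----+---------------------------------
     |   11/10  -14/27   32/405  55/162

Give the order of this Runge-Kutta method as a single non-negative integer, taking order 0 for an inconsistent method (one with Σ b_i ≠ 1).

b = (11/10, -14/27, 32/405, 55/162)
c = (0, -1/2, -5/4, 1)
Ac = (0, 0, 15/64, 24/55)
Σ b_i: 11/10·1 + (-14/27)·1 + 32/405·1 + 55/162·1 = 1 ✓
b·c: (-14/27)·(-1/2) + 32/405·(-5/4) + 55/162·1 = 1/2 ✓
b·c²: (-14/27)·1/4 + 32/405·25/16 + 55/162·1 = 1/3 ✓
b·Ac: 32/405·15/64 + 55/162·24/55 = 1/6 ✓
b·c³: (-14/27)·(-1/8) + 32/405·(-125/64) + 55/162·1 = 1/4 ✓
b·(c∘Ac): 32/405·(-75/256) + 55/162·24/55 = 1/8 ✓
b·Ac²: 32/405·(-15/128) + 55/162·3/11 = 1/12 ✓
b·A²c: 55/162·27/220 = 1/24 ✓; 4 stages ⇒ order 4.

4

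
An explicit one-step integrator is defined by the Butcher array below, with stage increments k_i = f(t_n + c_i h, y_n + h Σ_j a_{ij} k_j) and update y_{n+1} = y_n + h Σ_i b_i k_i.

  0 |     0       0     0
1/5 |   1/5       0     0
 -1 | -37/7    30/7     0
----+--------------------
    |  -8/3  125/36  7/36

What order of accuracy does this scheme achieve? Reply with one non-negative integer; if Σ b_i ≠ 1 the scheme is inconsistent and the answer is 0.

b = (-8/3, 125/36, 7/36)
c = (0, 1/5, -1)
Ac = (0, 0, 6/7)
Σ b_i: (-8/3)·1 + 125/36·1 + 7/36·1 = 1 ✓
b·c: 125/36·1/5 + 7/36·(-1) = 1/2 ✓
b·c²: 125/36·1/25 + 7/36·1 = 1/3 ✓
b·Ac: 7/36·6/7 = 1/6 ✓; 3 stages ⇒ order 3.

3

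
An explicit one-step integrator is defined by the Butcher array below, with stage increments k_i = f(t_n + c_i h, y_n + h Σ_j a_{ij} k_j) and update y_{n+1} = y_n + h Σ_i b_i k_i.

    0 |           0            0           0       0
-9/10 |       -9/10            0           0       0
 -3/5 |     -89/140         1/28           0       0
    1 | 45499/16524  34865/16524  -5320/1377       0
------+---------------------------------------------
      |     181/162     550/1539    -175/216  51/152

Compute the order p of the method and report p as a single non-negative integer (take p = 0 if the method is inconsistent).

4

b = (181/162, 550/1539, -175/216, 51/152)
c = (0, -9/10, -3/5, 1)
Ac = (0, 0, -9/280, 57/136)
Σ b_i: 181/162·1 + 550/1539·1 + (-175/216)·1 + 51/152·1 = 1 ✓
b·c: 550/1539·(-9/10) + (-175/216)·(-3/5) + 51/152·1 = 1/2 ✓
b·c²: 550/1539·81/100 + (-175/216)·9/25 + 51/152·1 = 1/3 ✓
b·Ac: (-175/216)·(-9/280) + 51/152·57/136 = 1/6 ✓
b·c³: 550/1539·(-729/1000) + (-175/216)·(-27/125) + 51/152·1 = 1/4 ✓
b·(c∘Ac): (-175/216)·27/1400 + 51/152·57/136 = 1/8 ✓
b·Ac²: (-175/216)·81/2800 + 51/152·779/2448 = 1/12 ✓
b·A²c: 51/152·19/153 = 1/24 ✓; 4 stages ⇒ order 4.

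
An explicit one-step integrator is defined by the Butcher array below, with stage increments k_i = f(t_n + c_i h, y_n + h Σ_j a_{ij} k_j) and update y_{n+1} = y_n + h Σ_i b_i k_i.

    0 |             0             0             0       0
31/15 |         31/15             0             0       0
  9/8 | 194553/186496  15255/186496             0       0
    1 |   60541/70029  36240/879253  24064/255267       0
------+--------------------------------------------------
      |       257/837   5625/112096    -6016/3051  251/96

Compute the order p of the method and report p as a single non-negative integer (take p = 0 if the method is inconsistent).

4

b = (257/837, 5625/112096, -6016/3051, 251/96)
c = (0, 31/15, 9/8, 1)
Ac = (0, 0, 1017/6016, 48/251)
Σ b_i: 257/837·1 + 5625/112096·1 + (-6016/3051)·1 + 251/96·1 = 1 ✓
b·c: 5625/112096·31/15 + (-6016/3051)·9/8 + 251/96·1 = 1/2 ✓
b·c²: 5625/112096·961/225 + (-6016/3051)·81/64 + 251/96·1 = 1/3 ✓
b·Ac: (-6016/3051)·1017/6016 + 251/96·48/251 = 1/6 ✓
b·c³: 5625/112096·29791/3375 + (-6016/3051)·729/512 + 251/96·1 = 1/4 ✓
b·(c∘Ac): (-6016/3051)·9153/48128 + 251/96·48/251 = 1/8 ✓
b·Ac²: (-6016/3051)·10509/30080 + 251/96·1112/3765 = 1/12 ✓
b·A²c: 251/96·4/251 = 1/24 ✓; 4 stages ⇒ order 4.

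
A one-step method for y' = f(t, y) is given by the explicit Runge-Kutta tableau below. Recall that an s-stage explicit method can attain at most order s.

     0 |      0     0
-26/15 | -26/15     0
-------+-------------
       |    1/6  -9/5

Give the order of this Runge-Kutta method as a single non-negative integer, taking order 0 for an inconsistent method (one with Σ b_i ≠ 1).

0

b = (1/6, -9/5)
c = (0, -26/15)
Σ b_i: 1/6·1 + (-9/5)·1 = -49/30 ≠ 1 ⇒ order 0.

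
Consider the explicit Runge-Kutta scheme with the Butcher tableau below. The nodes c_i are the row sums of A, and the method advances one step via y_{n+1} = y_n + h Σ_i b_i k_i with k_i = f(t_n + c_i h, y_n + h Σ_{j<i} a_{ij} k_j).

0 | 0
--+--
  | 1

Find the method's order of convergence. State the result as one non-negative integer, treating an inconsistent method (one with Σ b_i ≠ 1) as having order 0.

1

b = (1)
c = (0)
Σ b_i: 1·1 = 1 ✓; 1 stage ⇒ order 1.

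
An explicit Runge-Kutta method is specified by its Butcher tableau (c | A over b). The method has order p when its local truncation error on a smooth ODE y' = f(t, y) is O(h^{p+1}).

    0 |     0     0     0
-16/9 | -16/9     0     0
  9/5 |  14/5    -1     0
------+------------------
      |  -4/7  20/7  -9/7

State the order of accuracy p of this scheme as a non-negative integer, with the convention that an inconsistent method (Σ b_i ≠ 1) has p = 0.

b = (-4/7, 20/7, -9/7)
c = (0, -16/9, 9/5)
Ac = (0, 0, 16/9)
Σ b_i: (-4/7)·1 + 20/7·1 + (-9/7)·1 = 1 ✓
b·c: 20/7·(-16/9) + (-9/7)·9/5 = -2329/315 ≠ 1/2 ⇒ order 1.

1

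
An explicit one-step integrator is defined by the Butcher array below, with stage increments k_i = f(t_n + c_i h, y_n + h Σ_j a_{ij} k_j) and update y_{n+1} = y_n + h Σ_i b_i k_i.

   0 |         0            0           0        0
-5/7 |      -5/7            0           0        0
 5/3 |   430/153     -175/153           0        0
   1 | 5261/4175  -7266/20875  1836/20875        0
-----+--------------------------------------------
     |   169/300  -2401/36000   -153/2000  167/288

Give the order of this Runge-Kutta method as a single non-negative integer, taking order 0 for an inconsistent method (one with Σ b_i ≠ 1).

b = (169/300, -2401/36000, -153/2000, 167/288)
c = (0, -5/7, 5/3, 1)
Ac = (0, 0, 125/153, 66/167)
Σ b_i: 169/300·1 + (-2401/36000)·1 + (-153/2000)·1 + 167/288·1 = 1 ✓
b·c: (-2401/36000)·(-5/7) + (-153/2000)·5/3 + 167/288·1 = 1/2 ✓
b·c²: (-2401/36000)·25/49 + (-153/2000)·25/9 + 167/288·1 = 1/3 ✓
b·Ac: (-153/2000)·125/153 + 167/288·66/167 = 1/6 ✓
b·c³: (-2401/36000)·(-125/343) + (-153/2000)·125/27 + 167/288·1 = 1/4 ✓
b·(c∘Ac): (-153/2000)·625/459 + 167/288·66/167 = 1/8 ✓
b·Ac²: (-153/2000)·(-625/1071) + 167/288·78/1169 = 1/12 ✓
b·A²c: 167/288·12/167 = 1/24 ✓; 4 stages ⇒ order 4.

4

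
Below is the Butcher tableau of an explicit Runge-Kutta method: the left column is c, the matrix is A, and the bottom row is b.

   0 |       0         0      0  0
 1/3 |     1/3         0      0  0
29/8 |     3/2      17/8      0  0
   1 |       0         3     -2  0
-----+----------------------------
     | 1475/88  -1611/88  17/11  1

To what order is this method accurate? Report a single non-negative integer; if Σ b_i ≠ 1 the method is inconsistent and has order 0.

2

b = (1475/88, -1611/88, 17/11, 1)
c = (0, 1/3, 29/8, 1)
Ac = (0, 0, 17/24, -25/4)
Σ b_i: 1475/88·1 + (-1611/88)·1 + 17/11·1 + 1·1 = 1 ✓
b·c: (-1611/88)·1/3 + 17/11·29/8 + 1·1 = 1/2 ✓
b·c²: (-1611/88)·1/9 + 17/11·841/64 + 1·1 = 13569/704 ≠ 1/3 ⇒ order 2.
b·Ac: 17/11·17/24 + 1·(-25/4) = -1361/264 ≠ 1/6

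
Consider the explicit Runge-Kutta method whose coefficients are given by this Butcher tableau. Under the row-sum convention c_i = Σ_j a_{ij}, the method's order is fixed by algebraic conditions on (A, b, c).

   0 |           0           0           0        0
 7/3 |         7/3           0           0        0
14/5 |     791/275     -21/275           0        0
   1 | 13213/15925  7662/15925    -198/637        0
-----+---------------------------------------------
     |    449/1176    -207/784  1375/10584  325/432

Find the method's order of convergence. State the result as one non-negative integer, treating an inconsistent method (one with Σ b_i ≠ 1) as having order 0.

4

b = (449/1176, -207/784, 1375/10584, 325/432)
c = (0, 7/3, 14/5, 1)
Ac = (0, 0, -49/275, 82/325)
Σ b_i: 449/1176·1 + (-207/784)·1 + 1375/10584·1 + 325/432·1 = 1 ✓
b·c: (-207/784)·7/3 + 1375/10584·14/5 + 325/432·1 = 1/2 ✓
b·c²: (-207/784)·49/9 + 1375/10584·196/25 + 325/432·1 = 1/3 ✓
b·Ac: 1375/10584·(-49/275) + 325/432·82/325 = 1/6 ✓
b·c³: (-207/784)·343/27 + 1375/10584·2744/125 + 325/432·1 = 1/4 ✓
b·(c∘Ac): 1375/10584·(-686/1375) + 325/432·82/325 = 1/8 ✓
b·Ac²: 1375/10584·(-343/825) + 325/432·178/975 = 1/12 ✓
b·A²c: 325/432·18/325 = 1/24 ✓; 4 stages ⇒ order 4.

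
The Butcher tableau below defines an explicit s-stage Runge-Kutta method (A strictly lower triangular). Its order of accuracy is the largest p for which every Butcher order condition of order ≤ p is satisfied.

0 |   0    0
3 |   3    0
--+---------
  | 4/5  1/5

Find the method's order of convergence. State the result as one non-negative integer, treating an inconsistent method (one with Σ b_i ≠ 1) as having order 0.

b = (4/5, 1/5)
c = (0, 3)
Σ b_i: 4/5·1 + 1/5·1 = 1 ✓
b·c: 1/5·3 = 3/5 ≠ 1/2 ⇒ order 1.

1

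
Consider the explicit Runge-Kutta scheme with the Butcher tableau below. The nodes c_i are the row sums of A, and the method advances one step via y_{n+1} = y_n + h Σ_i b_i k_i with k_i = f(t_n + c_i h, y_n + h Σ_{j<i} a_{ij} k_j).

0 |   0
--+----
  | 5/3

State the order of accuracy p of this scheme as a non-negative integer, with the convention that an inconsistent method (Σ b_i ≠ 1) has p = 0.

0

b = (5/3)
c = (0)
Σ b_i: 5/3·1 = 5/3 ≠ 1 ⇒ order 0.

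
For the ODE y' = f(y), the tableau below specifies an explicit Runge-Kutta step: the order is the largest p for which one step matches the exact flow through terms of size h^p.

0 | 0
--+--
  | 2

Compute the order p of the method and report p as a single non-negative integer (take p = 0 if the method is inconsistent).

0

b = (2)
c = (0)
Σ b_i: 2·1 = 2 ≠ 1 ⇒ order 0.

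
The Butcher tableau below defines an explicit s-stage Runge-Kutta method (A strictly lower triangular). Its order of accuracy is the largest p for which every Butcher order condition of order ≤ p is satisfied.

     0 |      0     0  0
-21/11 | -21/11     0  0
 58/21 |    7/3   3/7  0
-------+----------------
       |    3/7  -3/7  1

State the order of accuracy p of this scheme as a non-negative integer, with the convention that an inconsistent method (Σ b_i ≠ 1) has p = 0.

b = (3/7, -3/7, 1)
c = (0, -21/11, 58/21)
Ac = (0, 0, -9/11)
Σ b_i: 3/7·1 + (-3/7)·1 + 1·1 = 1 ✓
b·c: (-3/7)·(-21/11) + 1·58/21 = 827/231 ≠ 1/2 ⇒ order 1.

1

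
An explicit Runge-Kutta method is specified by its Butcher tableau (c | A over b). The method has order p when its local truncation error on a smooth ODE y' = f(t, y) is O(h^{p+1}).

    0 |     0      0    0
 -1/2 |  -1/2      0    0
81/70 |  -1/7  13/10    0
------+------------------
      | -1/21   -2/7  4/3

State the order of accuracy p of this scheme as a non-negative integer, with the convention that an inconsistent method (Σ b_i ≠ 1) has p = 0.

b = (-1/21, -2/7, 4/3)
c = (0, -1/2, 81/70)
Ac = (0, 0, -13/20)
Σ b_i: (-1/21)·1 + (-2/7)·1 + 4/3·1 = 1 ✓
b·c: (-2/7)·(-1/2) + 4/3·81/70 = 59/35 ≠ 1/2 ⇒ order 1.

1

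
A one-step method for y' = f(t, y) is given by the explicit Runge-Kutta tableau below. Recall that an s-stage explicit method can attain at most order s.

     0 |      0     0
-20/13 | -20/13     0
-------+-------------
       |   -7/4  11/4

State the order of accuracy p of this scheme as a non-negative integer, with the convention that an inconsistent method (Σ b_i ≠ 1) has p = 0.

b = (-7/4, 11/4)
c = (0, -20/13)
Σ b_i: (-7/4)·1 + 11/4·1 = 1 ✓
b·c: 11/4·(-20/13) = -55/13 ≠ 1/2 ⇒ order 1.

1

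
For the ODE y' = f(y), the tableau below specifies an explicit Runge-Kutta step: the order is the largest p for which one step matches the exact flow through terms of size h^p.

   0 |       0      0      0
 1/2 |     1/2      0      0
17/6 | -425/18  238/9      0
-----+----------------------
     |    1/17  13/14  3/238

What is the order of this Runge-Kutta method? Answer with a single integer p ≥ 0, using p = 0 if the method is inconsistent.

b = (1/17, 13/14, 3/238)
c = (0, 1/2, 17/6)
Ac = (0, 0, 119/9)
Σ b_i: 1/17·1 + 13/14·1 + 3/238·1 = 1 ✓
b·c: 13/14·1/2 + 3/238·17/6 = 1/2 ✓
b·c²: 13/14·1/4 + 3/238·289/36 = 1/3 ✓
b·Ac: 3/238·119/9 = 1/6 ✓; 3 stages ⇒ order 3.

3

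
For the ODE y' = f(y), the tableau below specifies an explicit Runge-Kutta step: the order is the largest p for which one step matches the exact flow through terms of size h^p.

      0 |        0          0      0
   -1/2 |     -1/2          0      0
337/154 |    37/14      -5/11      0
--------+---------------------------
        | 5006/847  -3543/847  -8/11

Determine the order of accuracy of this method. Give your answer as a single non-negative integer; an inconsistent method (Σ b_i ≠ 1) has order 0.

b = (5006/847, -3543/847, -8/11)
c = (0, -1/2, 337/154)
Ac = (0, 0, 5/22)
Σ b_i: 5006/847·1 + (-3543/847)·1 + (-8/11)·1 = 1 ✓
b·c: (-3543/847)·(-1/2) + (-8/11)·337/154 = 1/2 ✓
b·c²: (-3543/847)·1/4 + (-8/11)·113569/23716 = -1181363/260876 ≠ 1/3 ⇒ order 2.
b·Ac: (-8/11)·5/22 = -20/121 ≠ 1/6

2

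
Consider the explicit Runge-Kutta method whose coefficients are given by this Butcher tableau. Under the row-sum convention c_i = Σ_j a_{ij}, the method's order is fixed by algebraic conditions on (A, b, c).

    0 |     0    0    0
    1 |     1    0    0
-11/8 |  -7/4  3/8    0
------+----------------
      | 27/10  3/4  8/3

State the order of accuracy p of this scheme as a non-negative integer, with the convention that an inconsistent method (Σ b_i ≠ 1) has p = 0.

0

b = (27/10, 3/4, 8/3)
c = (0, 1, -11/8)
Ac = (0, 0, 3/8)
Σ b_i: 27/10·1 + 3/4·1 + 8/3·1 = 367/60 ≠ 1 ⇒ order 0.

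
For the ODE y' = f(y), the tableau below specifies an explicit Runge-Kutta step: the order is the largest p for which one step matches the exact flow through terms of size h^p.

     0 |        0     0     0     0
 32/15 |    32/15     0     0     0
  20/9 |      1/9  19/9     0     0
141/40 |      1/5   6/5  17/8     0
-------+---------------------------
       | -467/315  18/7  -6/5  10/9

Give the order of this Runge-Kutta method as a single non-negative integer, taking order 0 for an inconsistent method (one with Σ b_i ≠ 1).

b = (-467/315, 18/7, -6/5, 10/9)
c = (0, 32/15, 20/9, 141/40)
Ac = (0, 0, 608/135, 3277/450)
Σ b_i: (-467/315)·1 + 18/7·1 + (-6/5)·1 + 10/9·1 = 1 ✓
b·c: 18/7·32/15 + (-6/5)·20/9 + 10/9·141/40 = 943/140 ≠ 1/2 ⇒ order 1.

1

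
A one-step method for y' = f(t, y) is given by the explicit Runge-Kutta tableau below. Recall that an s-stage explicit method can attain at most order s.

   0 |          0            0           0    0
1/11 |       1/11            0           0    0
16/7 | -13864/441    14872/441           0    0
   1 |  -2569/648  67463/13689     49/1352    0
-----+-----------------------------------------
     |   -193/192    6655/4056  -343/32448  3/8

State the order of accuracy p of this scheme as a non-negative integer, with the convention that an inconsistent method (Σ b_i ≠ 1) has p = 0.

4

b = (-193/192, 6655/4056, -343/32448, 3/8)
c = (0, 1/11, 16/7, 1)
Ac = (0, 0, 1352/441, 43/81)
Σ b_i: (-193/192)·1 + 6655/4056·1 + (-343/32448)·1 + 3/8·1 = 1 ✓
b·c: 6655/4056·1/11 + (-343/32448)·16/7 + 3/8·1 = 1/2 ✓
b·c²: 6655/4056·1/121 + (-343/32448)·256/49 + 3/8·1 = 1/3 ✓
b·Ac: (-343/32448)·1352/441 + 3/8·43/81 = 1/6 ✓
b·c³: 6655/4056·1/1331 + (-343/32448)·4096/343 + 3/8·1 = 1/4 ✓
b·(c∘Ac): (-343/32448)·21632/3087 + 3/8·43/81 = 1/8 ✓
b·Ac²: (-343/32448)·1352/4851 + 3/8·205/891 = 1/12 ✓
b·A²c: 3/8·1/9 = 1/24 ✓; 4 stages ⇒ order 4.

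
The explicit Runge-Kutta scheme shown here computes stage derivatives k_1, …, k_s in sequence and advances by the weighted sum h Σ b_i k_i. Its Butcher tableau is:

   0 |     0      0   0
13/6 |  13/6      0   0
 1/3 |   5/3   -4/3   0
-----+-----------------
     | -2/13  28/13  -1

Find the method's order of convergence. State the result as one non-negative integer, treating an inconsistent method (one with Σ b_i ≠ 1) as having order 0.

b = (-2/13, 28/13, -1)
c = (0, 13/6, 1/3)
Ac = (0, 0, -26/9)
Σ b_i: (-2/13)·1 + 28/13·1 + (-1)·1 = 1 ✓
b·c: 28/13·13/6 + (-1)·1/3 = 13/3 ≠ 1/2 ⇒ order 1.

1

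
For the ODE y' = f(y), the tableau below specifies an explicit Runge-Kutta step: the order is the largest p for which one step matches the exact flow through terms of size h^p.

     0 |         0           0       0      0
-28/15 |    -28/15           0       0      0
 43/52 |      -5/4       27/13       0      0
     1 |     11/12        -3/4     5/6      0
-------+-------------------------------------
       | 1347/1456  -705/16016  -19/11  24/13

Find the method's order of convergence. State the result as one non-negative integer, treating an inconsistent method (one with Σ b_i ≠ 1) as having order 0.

b = (1347/1456, -705/16016, -19/11, 24/13)
c = (0, -28/15, 43/52, 1)
Ac = (0, 0, -252/65, 3259/1560)
Σ b_i: 1347/1456·1 + (-705/16016)·1 + (-19/11)·1 + 24/13·1 = 1 ✓
b·c: (-705/16016)·(-28/15) + (-19/11)·43/52 + 24/13·1 = 1/2 ✓
b·c²: (-705/16016)·784/225 + (-19/11)·1849/2704 + 24/13·1 = 20753/40560 ≠ 1/3 ⇒ order 2.
b·Ac: (-19/11)·(-252/65) + 24/13·3259/1560 = 98093/9295 ≠ 1/6

2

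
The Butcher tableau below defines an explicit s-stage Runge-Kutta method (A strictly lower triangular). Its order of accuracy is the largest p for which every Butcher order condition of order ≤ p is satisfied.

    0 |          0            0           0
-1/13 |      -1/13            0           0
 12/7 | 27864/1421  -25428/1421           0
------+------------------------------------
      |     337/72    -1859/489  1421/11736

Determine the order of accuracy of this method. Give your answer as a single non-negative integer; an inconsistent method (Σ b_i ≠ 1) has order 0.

3

b = (337/72, -1859/489, 1421/11736)
c = (0, -1/13, 12/7)
Ac = (0, 0, 1956/1421)
Σ b_i: 337/72·1 + (-1859/489)·1 + 1421/11736·1 = 1 ✓
b·c: (-1859/489)·(-1/13) + 1421/11736·12/7 = 1/2 ✓
b·c²: (-1859/489)·1/169 + 1421/11736·144/49 = 1/3 ✓
b·Ac: 1421/11736·1956/1421 = 1/6 ✓; 3 stages ⇒ order 3.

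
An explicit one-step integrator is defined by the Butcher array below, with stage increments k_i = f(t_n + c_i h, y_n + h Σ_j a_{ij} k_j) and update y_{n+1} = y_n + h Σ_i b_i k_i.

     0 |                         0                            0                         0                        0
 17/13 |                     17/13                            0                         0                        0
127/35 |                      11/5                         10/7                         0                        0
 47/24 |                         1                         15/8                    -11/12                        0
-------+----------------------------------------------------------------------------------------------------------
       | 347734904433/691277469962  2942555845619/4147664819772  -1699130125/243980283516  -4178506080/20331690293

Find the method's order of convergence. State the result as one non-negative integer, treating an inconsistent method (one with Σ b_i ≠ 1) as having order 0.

b = (347734904433/691277469962, 2942555845619/4147664819772, -1699130125/243980283516, -4178506080/20331690293)
c = (0, 17/13, 127/35, 47/24)
Ac = (0, 0, 170/91, -9547/10920)
Σ b_i: 347734904433/691277469962·1 + 2942555845619/4147664819772·1 + (-1699130125/243980283516)·1 + (-4178506080/20331690293)·1 = 1 ✓
b·c: 2942555845619/4147664819772·17/13 + (-1699130125/243980283516)·127/35 + (-4178506080/20331690293)·47/24 = 1/2 ✓
b·c²: 2942555845619/4147664819772·289/169 + (-1699130125/243980283516)·16129/1225 + (-4178506080/20331690293)·2209/576 = 1/3 ✓
b·Ac: (-1699130125/243980283516)·170/91 + (-4178506080/20331690293)·(-9547/10920) = 1/6 ✓
b·c³: 2942555845619/4147664819772·4913/2197 + (-1699130125/243980283516)·2048383/42875 + (-4178506080/20331690293)·103823/13824 = -77192056585621/266426469599472 ≠ 1/4 ⇒ order 3.
b·(c∘Ac): (-1699130125/243980283516)·4318/637 + (-4178506080/20331690293)·(-448709/262080) = 80525017442/264311973809 ≠ 1/8
b·Ac²: (-1699130125/243980283516)·2890/1183 + (-4178506080/20331690293)·(-44036497/4968600) = 100158296887343/55505514499890 ≠ 1/12
b·A²c: (-4178506080/20331690293)·(-935/546) = 93021504400/264311973809 ≠ 1/24

3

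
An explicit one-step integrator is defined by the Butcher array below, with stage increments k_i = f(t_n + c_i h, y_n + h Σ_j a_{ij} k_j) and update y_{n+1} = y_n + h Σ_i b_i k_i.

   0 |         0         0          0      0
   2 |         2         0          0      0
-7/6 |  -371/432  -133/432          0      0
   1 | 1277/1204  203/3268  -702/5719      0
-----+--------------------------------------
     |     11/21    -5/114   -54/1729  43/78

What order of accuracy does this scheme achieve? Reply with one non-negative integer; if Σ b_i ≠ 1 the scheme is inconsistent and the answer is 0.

4

b = (11/21, -5/114, -54/1729, 43/78)
c = (0, 2, -7/6, 1)
Ac = (0, 0, -133/216, 23/86)
Σ b_i: 11/21·1 + (-5/114)·1 + (-54/1729)·1 + 43/78·1 = 1 ✓
b·c: (-5/114)·2 + (-54/1729)·(-7/6) + 43/78·1 = 1/2 ✓
b·c²: (-5/114)·4 + (-54/1729)·49/36 + 43/78·1 = 1/3 ✓
b·Ac: (-54/1729)·(-133/216) + 43/78·23/86 = 1/6 ✓
b·c³: (-5/114)·8 + (-54/1729)·(-343/216) + 43/78·1 = 1/4 ✓
b·(c∘Ac): (-54/1729)·931/1296 + 43/78·23/86 = 1/8 ✓
b·Ac²: (-54/1729)·(-133/108) + 43/78·7/86 = 1/12 ✓
b·A²c: 43/78·13/172 = 1/24 ✓; 4 stages ⇒ order 4.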